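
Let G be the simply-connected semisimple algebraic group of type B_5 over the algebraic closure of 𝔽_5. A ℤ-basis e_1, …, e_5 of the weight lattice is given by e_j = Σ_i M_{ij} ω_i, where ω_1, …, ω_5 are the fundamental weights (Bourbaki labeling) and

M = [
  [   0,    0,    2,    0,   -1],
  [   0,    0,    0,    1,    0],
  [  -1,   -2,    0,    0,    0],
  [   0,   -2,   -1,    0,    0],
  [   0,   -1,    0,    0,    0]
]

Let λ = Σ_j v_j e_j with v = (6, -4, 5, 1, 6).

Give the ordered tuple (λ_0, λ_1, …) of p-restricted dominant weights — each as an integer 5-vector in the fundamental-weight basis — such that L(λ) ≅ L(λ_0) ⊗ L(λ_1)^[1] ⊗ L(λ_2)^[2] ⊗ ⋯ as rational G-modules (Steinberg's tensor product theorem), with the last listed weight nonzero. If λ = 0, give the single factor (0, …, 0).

((4, 1, 2, 3, 4),)

In the fundamental-weight basis, λ has coordinates c = M·v (v = (6, -4, 5, 1, 6)):
  c_1 = (0)·(6) + (0)·(-4) + (2)·(5) + (0)·(1) + (-1)·(6) = 4
  c_2 = (0)·(6) + (0)·(-4) + (0)·(5) + (1)·(1) + (0)·(6) = 1
  c_3 = (-1)·(6) + (-2)·(-4) + (0)·(5) + (0)·(1) + (0)·(6) = 2
  c_4 = (0)·(6) + (-2)·(-4) + (-1)·(5) + (0)·(1) + (0)·(6) = 3
  c_5 = (0)·(6) + (-1)·(-4) + (0)·(5) + (0)·(1) + (0)·(6) = 4
Writing each c_i in base p = 5:
  c_1 = 4 = 4·5^0
  c_2 = 1 = 1·5^0
  c_3 = 2 = 2·5^0
  c_4 = 3 = 3·5^0
  c_5 = 4 = 4·5^0
Factor λ_0 = (4, 1, 2, 3, 4)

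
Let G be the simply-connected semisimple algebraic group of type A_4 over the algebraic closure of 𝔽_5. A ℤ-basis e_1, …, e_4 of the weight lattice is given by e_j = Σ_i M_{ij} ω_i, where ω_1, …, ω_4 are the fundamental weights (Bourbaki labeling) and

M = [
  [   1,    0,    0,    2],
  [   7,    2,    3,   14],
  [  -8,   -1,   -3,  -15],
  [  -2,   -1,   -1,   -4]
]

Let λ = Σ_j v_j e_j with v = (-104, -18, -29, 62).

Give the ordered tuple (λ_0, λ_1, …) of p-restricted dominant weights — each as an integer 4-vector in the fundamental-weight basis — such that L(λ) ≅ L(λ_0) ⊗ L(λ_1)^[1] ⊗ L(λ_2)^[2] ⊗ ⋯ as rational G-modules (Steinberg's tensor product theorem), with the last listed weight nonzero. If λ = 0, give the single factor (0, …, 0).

((0, 2, 2, 2), (4, 3, 1, 1))

ω-coordinates c = M·v, v = (-104, -18, -29, 62):
  c_1 = 1*-104 + 0*-18 + 0*-29 + 2*62 = 20
  c_2 = 7*-104 + 2*-18 + 3*-29 + 14*62 = 17
  c_3 = -8*-104 + -1*-18 + -3*-29 + -15*62 = 7
  c_4 = -2*-104 + -1*-18 + -1*-29 + -4*62 = 7
p = 5; digits c_i = Σ_j d_{ij}·5^j, 0 ≤ d_{ij} < 5:
  c_1 = 20 = 0·5^0 + 4·5^1
  c_2 = 17 = 2·5^0 + 3·5^1
  c_3 = 7 = 2·5^0 + 1·5^1
  c_4 = 7 = 2·5^0 + 1·5^1
p-restricted factor λ_0 = (0, 2, 2, 2)
p-restricted factor λ_1 = (4, 3, 1, 1)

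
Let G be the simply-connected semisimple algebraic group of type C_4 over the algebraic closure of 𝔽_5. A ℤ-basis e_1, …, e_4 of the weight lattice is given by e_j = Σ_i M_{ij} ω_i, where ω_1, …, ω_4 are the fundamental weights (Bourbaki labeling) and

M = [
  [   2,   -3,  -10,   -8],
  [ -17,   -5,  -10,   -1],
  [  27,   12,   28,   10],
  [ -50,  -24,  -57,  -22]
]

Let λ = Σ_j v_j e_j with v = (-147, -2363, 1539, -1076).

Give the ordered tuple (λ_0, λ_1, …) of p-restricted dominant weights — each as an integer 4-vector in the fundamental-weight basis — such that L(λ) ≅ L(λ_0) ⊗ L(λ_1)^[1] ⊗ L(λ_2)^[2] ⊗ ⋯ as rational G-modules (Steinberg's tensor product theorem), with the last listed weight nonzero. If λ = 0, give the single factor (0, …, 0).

((3, 0, 2, 1), (2, 0, 1, 2))

Converting to the ω-basis (c_i = row i of M dotted with v = (-147, -2363, 1539, -1076)):
  c_1 = (2)·(-147) + (-3)·(-2363) + (-10)·(1539) + (-8)·(-1076) = 13
  c_2 = (-17)·(-147) + (-5)·(-2363) + (-10)·(1539) + (-1)·(-1076) = 0
  c_3 = (27)·(-147) + (12)·(-2363) + (28)·(1539) + (10)·(-1076) = 7
  c_4 = (-50)·(-147) + (-24)·(-2363) + (-57)·(1539) + (-22)·(-1076) = 11
Writing each c_i in base p = 5:
  c_1 = 13 = 3·5^0 + 2·5^1
  c_2 = 0
  c_3 = 7 = 2·5^0 + 1·5^1
  c_4 = 11 = 1·5^0 + 2·5^1
Factor λ_0 = (3, 0, 2, 1)
Factor λ_1 = (2, 0, 1, 2)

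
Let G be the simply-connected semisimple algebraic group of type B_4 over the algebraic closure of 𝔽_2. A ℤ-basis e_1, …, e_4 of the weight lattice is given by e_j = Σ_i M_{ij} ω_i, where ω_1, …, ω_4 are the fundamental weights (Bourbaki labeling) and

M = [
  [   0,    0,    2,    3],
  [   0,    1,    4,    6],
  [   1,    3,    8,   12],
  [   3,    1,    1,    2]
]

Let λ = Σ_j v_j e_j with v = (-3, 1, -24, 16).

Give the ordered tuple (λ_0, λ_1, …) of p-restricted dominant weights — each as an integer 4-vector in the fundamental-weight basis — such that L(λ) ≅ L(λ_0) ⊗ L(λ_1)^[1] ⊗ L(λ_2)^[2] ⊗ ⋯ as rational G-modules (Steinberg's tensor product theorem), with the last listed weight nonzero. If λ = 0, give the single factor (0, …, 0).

((0, 1, 0, 0),)

Change of basis e → ω: c = M·v where v = (-3, 1, -24, 16):
  c_1 = (0)·(-3) + 0·1 + (2)·(-24) + 3·16 = 0
  c_2 = (0)·(-3) + 1·1 + (4)·(-24) + 6·16 = 1
  c_3 = (1)·(-3) + 3·1 + (8)·(-24) + 12·16 = 0
  c_4 = (3)·(-3) + 1·1 + (1)·(-24) + 2·16 = 0
Base-2 expansion of each c_i:
  c_1 = 0
  c_2 = 1 = 1·2^0
  c_3 = 0
  c_4 = 0
p-restricted factor λ_0 = (0, 1, 0, 0)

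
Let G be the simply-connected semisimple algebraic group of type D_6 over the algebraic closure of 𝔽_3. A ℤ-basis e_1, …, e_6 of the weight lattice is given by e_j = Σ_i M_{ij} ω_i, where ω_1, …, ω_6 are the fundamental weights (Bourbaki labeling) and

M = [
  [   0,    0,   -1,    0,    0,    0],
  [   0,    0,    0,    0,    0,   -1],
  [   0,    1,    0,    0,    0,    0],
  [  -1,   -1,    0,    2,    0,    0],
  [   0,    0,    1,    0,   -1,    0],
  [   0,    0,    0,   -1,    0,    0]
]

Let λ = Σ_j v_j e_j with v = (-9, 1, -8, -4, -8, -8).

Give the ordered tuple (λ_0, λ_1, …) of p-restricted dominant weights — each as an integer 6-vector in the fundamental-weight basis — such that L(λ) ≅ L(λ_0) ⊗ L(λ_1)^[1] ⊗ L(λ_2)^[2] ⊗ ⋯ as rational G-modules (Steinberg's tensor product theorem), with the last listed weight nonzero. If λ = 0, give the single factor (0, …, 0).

((2, 2, 1, 0, 0, 1), (2, 2, 0, 0, 0, 1))

Change of basis e → ω: c = M·v where v = (-9, 1, -8, -4, -8, -8):
  c_1 = 0*-9 + 0*1 + -1*-8 + 0*-4 + 0*-8 + 0*-8 = 8
  c_2 = 0*-9 + 0*1 + 0*-8 + 0*-4 + 0*-8 + -1*-8 = 8
  c_3 = 0*-9 + 1*1 + 0*-8 + 0*-4 + 0*-8 + 0*-8 = 1
  c_4 = -1*-9 + -1*1 + 0*-8 + 2*-4 + 0*-8 + 0*-8 = 0
  c_5 = 0*-9 + 0*1 + 1*-8 + 0*-4 + -1*-8 + 0*-8 = 0
  c_6 = 0*-9 + 0*1 + 0*-8 + -1*-4 + 0*-8 + 0*-8 = 4
Expand coordinatewise in base 3:
  c_1 = 8 = 2·3^0 + 2·3^1
  c_2 = 8 = 2·3^0 + 2·3^1
  c_3 = 1 = 1·3^0
  c_4 = 0
  c_5 = 0
  c_6 = 4 = 1·3^0 + 1·3^1
λ_0 = (2, 2, 1, 0, 0, 1)
λ_1 = (2, 2, 0, 0, 0, 1)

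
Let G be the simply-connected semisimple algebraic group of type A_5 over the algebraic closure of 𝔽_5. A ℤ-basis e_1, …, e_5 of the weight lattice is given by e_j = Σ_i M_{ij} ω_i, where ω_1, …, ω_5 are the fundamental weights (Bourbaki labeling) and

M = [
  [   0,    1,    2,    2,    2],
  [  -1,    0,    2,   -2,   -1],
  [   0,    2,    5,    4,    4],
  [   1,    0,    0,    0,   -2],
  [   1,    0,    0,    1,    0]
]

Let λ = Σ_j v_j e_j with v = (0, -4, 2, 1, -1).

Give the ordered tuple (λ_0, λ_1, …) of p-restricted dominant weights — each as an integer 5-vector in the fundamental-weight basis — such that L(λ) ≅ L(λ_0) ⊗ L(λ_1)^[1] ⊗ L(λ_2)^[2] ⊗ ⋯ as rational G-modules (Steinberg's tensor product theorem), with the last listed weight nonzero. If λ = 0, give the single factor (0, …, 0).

Compute c_i = Σ_j M_{ij} v_j with v = (0, -4, 2, 1, -1):
  c_1 = (0)·(0) + (1)·(-4) + (2)·(2) + (2)·(1) + (2)·(-1) = 0
  c_2 = (-1)·(0) + (0)·(-4) + (2)·(2) + (-2)·(1) + (-1)·(-1) = 3
  c_3 = (0)·(0) + (2)·(-4) + (5)·(2) + (4)·(1) + (4)·(-1) = 2
  c_4 = (1)·(0) + (0)·(-4) + (0)·(2) + (0)·(1) + (-2)·(-1) = 2
  c_5 = (1)·(0) + (0)·(-4) + (0)·(2) + (1)·(1) + (0)·(-1) = 1
p = 5; digits c_i = Σ_j d_{ij}·5^j, 0 ≤ d_{ij} < 5:
  c_1 = 0
  c_2 = 3 = 3·5^0
  c_3 = 2 = 2·5^0
  c_4 = 2 = 2·5^0
  c_5 = 1 = 1·5^0
Factor λ_0 = (0, 3, 2, 2, 1)

((0, 3, 2, 2, 1),)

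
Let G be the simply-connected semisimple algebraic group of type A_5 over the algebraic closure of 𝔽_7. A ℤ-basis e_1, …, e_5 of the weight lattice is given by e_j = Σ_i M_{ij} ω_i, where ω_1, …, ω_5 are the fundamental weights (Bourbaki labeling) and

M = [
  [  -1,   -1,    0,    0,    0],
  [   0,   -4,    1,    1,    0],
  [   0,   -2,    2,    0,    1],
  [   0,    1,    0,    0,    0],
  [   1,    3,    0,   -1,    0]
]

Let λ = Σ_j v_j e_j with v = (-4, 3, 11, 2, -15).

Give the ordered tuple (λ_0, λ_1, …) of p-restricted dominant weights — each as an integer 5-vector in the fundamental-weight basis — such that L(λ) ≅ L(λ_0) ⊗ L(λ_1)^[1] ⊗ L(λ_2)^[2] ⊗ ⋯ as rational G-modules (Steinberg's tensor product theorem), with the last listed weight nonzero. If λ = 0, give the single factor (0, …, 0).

((1, 1, 1, 3, 3),)

Converting to the ω-basis (c_i = row i of M dotted with v = (-4, 3, 11, 2, -15)):
  c_1 = (-1)·(-4) + (-1)·(3) + 0·11 + 0·2 + (0)·(-15) = 1
  c_2 = (0)·(-4) + (-4)·(3) + 1·11 + 1·2 + (0)·(-15) = 1
  c_3 = (0)·(-4) + (-2)·(3) + 2·11 + 0·2 + (1)·(-15) = 1
  c_4 = (0)·(-4) + 1·3 + 0·11 + 0·2 + (0)·(-15) = 3
  c_5 = (1)·(-4) + 3·3 + 0·11 + (-1)·(2) + (0)·(-15) = 3
Base-7 expansion of each c_i:
  c_1 = 1 = 1·7^0
  c_2 = 1 = 1·7^0
  c_3 = 1 = 1·7^0
  c_4 = 3 = 3·7^0
  c_5 = 3 = 3·7^0
p-restricted factor λ_0 = (1, 1, 1, 3, 3)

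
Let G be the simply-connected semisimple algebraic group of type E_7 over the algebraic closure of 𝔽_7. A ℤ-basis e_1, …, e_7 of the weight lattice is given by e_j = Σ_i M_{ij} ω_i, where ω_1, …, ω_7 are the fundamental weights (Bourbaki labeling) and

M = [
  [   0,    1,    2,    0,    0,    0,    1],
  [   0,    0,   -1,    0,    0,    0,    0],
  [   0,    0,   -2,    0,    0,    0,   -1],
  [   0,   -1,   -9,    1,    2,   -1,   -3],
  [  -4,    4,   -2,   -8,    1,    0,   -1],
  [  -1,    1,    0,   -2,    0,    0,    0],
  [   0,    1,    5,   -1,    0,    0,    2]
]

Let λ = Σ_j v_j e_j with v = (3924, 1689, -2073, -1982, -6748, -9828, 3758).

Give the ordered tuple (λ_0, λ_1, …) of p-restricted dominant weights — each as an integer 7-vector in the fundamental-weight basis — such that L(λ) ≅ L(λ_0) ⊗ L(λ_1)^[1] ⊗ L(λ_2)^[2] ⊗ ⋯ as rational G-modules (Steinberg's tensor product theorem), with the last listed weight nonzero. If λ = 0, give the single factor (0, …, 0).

Change of basis e → ω: c = M·v where v = (3924, 1689, -2073, -1982, -6748, -9828, 3758):
  c_1 = 0*3924 + 1*1689 + 2*-2073 + 0*-1982 + 0*-6748 + 0*-9828 + 1*3758 = 1301
  c_2 = 0*3924 + 0*1689 + -1*-2073 + 0*-1982 + 0*-6748 + 0*-9828 + 0*3758 = 2073
  c_3 = 0*3924 + 0*1689 + -2*-2073 + 0*-1982 + 0*-6748 + 0*-9828 + -1*3758 = 388
  c_4 = 0*3924 + -1*1689 + -9*-2073 + 1*-1982 + 2*-6748 + -1*-9828 + -3*3758 = 44
  c_5 = -4*3924 + 4*1689 + -2*-2073 + -8*-1982 + 1*-6748 + 0*-9828 + -1*3758 = 556
  c_6 = -1*3924 + 1*1689 + 0*-2073 + -2*-1982 + 0*-6748 + 0*-9828 + 0*3758 = 1729
  c_7 = 0*3924 + 1*1689 + 5*-2073 + -1*-1982 + 0*-6748 + 0*-9828 + 2*3758 = 822
Base-7 expansion of each c_i:
  c_1 = 1301 = 6·7^0 + 3·7^1 + 5·7^2 + 3·7^3
  c_2 = 2073 = 1·7^0 + 2·7^1 + 0·7^2 + 6·7^3
  c_3 = 388 = 3·7^0 + 6·7^1 + 0·7^2 + 1·7^3
  c_4 = 44 = 2·7^0 + 6·7^1
  c_5 = 556 = 3·7^0 + 2·7^1 + 4·7^2 + 1·7^3
  c_6 = 1729 = 0·7^0 + 2·7^1 + 0·7^2 + 5·7^3
  c_7 = 822 = 3·7^0 + 5·7^1 + 2·7^2 + 2·7^3
Factor λ_0 = (6, 1, 3, 2, 3, 0, 3)
Factor λ_1 = (3, 2, 6, 6, 2, 2, 5)
Factor λ_2 = (5, 0, 0, 0, 4, 0, 2)
Factor λ_3 = (3, 6, 1, 0, 1, 5, 2)

((6, 1, 3, 2, 3, 0, 3), (3, 2, 6, 6, 2, 2, 5), (5, 0, 0, 0, 4, 0, 2), (3, 6, 1, 0, 1, 5, 2))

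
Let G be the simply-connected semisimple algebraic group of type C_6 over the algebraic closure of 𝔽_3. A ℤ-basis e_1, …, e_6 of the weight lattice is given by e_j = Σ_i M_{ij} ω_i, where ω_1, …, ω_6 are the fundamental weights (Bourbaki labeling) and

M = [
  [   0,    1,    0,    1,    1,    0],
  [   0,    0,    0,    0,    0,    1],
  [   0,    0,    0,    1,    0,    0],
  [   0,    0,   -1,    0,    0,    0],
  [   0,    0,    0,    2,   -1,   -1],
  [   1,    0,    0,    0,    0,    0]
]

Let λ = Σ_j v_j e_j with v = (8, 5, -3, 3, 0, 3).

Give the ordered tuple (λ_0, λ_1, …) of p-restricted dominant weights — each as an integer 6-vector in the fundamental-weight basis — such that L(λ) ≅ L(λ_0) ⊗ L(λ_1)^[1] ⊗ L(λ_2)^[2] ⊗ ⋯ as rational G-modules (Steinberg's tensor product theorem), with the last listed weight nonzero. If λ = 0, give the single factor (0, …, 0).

((2, 0, 0, 0, 0, 2), (2, 1, 1, 1, 1, 2))

Change of basis e → ω: c = M·v where v = (8, 5, -3, 3, 0, 3):
  c_1 = 0*8 + 1*5 + 0*-3 + 1*3 + 1*0 + 0*3 = 8
  c_2 = 0*8 + 0*5 + 0*-3 + 0*3 + 0*0 + 1*3 = 3
  c_3 = 0*8 + 0*5 + 0*-3 + 1*3 + 0*0 + 0*3 = 3
  c_4 = 0*8 + 0*5 + -1*-3 + 0*3 + 0*0 + 0*3 = 3
  c_5 = 0*8 + 0*5 + 0*-3 + 2*3 + -1*0 + -1*3 = 3
  c_6 = 1*8 + 0*5 + 0*-3 + 0*3 + 0*0 + 0*3 = 8
Writing each c_i in base p = 3:
  c_1 = 8 = 2·3^0 + 2·3^1
  c_2 = 3 = 0·3^0 + 1·3^1
  c_3 = 3 = 0·3^0 + 1·3^1
  c_4 = 3 = 0·3^0 + 1·3^1
  c_5 = 3 = 0·3^0 + 1·3^1
  c_6 = 8 = 2·3^0 + 2·3^1
λ_0 = (2, 0, 0, 0, 0, 2)
λ_1 = (2, 1, 1, 1, 1, 2)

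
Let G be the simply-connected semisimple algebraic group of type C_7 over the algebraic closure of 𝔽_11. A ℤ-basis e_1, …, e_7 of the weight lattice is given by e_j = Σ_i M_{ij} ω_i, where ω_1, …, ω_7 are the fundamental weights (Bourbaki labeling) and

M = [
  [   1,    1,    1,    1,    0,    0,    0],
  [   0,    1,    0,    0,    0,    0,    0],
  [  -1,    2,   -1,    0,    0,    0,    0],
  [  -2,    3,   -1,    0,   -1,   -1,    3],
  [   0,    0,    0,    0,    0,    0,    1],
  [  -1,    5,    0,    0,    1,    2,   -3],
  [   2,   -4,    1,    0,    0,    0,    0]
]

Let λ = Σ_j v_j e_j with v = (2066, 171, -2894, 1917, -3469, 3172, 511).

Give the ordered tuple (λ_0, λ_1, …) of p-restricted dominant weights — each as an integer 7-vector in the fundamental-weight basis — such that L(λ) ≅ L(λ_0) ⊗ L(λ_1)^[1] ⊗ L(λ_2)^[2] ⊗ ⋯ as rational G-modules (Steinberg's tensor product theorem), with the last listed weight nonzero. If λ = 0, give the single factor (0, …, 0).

((6, 6, 4, 5, 5, 10, 4), (4, 4, 7, 1, 2, 0, 6), (10, 1, 9, 9, 4, 1, 4))

Compute c_i = Σ_j M_{ij} v_j with v = (2066, 171, -2894, 1917, -3469, 3172, 511):
  c_1 = 1*2066 + 1*171 + 1*-2894 + 1*1917 + 0*-3469 + 0*3172 + 0*511 = 1260
  c_2 = 0*2066 + 1*171 + 0*-2894 + 0*1917 + 0*-3469 + 0*3172 + 0*511 = 171
  c_3 = -1*2066 + 2*171 + -1*-2894 + 0*1917 + 0*-3469 + 0*3172 + 0*511 = 1170
  c_4 = -2*2066 + 3*171 + -1*-2894 + 0*1917 + -1*-3469 + -1*3172 + 3*511 = 1105
  c_5 = 0*2066 + 0*171 + 0*-2894 + 0*1917 + 0*-3469 + 0*3172 + 1*511 = 511
  c_6 = -1*2066 + 5*171 + 0*-2894 + 0*1917 + 1*-3469 + 2*3172 + -3*511 = 131
  c_7 = 2*2066 + -4*171 + 1*-2894 + 0*1917 + 0*-3469 + 0*3172 + 0*511 = 554
p = 11; digits c_i = Σ_j d_{ij}·11^j, 0 ≤ d_{ij} < 11:
  c_1 = 1260 = 6·11^0 + 4·11^1 + 10·11^2
  c_2 = 171 = 6·11^0 + 4·11^1 + 1·11^2
  c_3 = 1170 = 4·11^0 + 7·11^1 + 9·11^2
  c_4 = 1105 = 5·11^0 + 1·11^1 + 9·11^2
  c_5 = 511 = 5·11^0 + 2·11^1 + 4·11^2
  c_6 = 131 = 10·11^0 + 0·11^1 + 1·11^2
  c_7 = 554 = 4·11^0 + 6·11^1 + 4·11^2
Factor λ_0 = (6, 6, 4, 5, 5, 10, 4)
Factor λ_1 = (4, 4, 7, 1, 2, 0, 6)
Factor λ_2 = (10, 1, 9, 9, 4, 1, 4)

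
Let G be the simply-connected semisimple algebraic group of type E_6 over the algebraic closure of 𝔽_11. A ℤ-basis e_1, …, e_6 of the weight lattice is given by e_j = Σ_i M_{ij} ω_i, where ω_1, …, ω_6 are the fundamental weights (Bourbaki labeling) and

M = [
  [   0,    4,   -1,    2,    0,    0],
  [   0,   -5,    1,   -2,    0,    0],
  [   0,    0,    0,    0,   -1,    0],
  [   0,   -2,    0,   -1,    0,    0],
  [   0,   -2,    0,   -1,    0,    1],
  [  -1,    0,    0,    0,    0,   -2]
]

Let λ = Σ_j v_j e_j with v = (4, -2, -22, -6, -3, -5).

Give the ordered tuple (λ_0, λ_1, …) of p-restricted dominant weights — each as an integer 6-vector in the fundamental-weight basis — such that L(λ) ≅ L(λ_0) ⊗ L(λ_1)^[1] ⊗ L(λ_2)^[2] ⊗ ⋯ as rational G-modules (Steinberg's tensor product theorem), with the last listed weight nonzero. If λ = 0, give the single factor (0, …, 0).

ω-coordinates c = M·v, v = (4, -2, -22, -6, -3, -5):
  c_1 = (0)·(4) + (4)·(-2) + (-1)·(-22) + (2)·(-6) + (0)·(-3) + (0)·(-5) = 2
  c_2 = (0)·(4) + (-5)·(-2) + (1)·(-22) + (-2)·(-6) + (0)·(-3) + (0)·(-5) = 0
  c_3 = (0)·(4) + (0)·(-2) + (0)·(-22) + (0)·(-6) + (-1)·(-3) + (0)·(-5) = 3
  c_4 = (0)·(4) + (-2)·(-2) + (0)·(-22) + (-1)·(-6) + (0)·(-3) + (0)·(-5) = 10
  c_5 = (0)·(4) + (-2)·(-2) + (0)·(-22) + (-1)·(-6) + (0)·(-3) + (1)·(-5) = 5
  c_6 = (-1)·(4) + (0)·(-2) + (0)·(-22) + (0)·(-6) + (0)·(-3) + (-2)·(-5) = 6
Base-11 expansion of each c_i:
  c_1 = 2 = 2·11^0
  c_2 = 0
  c_3 = 3 = 3·11^0
  c_4 = 10 = 10·11^0
  c_5 = 5 = 5·11^0
  c_6 = 6 = 6·11^0
p-restricted factor λ_0 = (2, 0, 3, 10, 5, 6)

((2, 0, 3, 10, 5, 6),)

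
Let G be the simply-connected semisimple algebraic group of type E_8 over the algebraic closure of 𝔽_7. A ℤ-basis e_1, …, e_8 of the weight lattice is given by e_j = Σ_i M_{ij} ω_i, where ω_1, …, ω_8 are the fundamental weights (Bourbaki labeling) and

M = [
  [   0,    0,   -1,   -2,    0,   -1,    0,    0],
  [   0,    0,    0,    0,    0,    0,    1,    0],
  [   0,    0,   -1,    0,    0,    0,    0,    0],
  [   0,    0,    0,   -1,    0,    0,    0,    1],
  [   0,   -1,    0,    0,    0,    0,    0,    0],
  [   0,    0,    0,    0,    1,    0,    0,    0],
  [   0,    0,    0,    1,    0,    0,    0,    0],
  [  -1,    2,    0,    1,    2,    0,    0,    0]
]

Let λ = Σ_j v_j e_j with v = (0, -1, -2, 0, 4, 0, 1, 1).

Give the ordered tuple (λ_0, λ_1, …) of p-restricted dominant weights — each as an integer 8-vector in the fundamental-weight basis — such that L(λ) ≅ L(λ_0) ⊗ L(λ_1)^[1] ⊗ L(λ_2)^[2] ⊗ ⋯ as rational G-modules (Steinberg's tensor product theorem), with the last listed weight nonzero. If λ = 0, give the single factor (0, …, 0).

Converting to the ω-basis (c_i = row i of M dotted with v = (0, -1, -2, 0, 4, 0, 1, 1)):
  c_1 = 0·0 + (0)·(-1) + (-1)·(-2) + (-2)·(0) + 0·4 + (-1)·(0) + 0·1 + 0·1 = 2
  c_2 = 0·0 + (0)·(-1) + (0)·(-2) + 0·0 + 0·4 + 0·0 + 1·1 + 0·1 = 1
  c_3 = 0·0 + (0)·(-1) + (-1)·(-2) + 0·0 + 0·4 + 0·0 + 0·1 + 0·1 = 2
  c_4 = 0·0 + (0)·(-1) + (0)·(-2) + (-1)·(0) + 0·4 + 0·0 + 0·1 + 1·1 = 1
  c_5 = 0·0 + (-1)·(-1) + (0)·(-2) + 0·0 + 0·4 + 0·0 + 0·1 + 0·1 = 1
  c_6 = 0·0 + (0)·(-1) + (0)·(-2) + 0·0 + 1·4 + 0·0 + 0·1 + 0·1 = 4
  c_7 = 0·0 + (0)·(-1) + (0)·(-2) + 1·0 + 0·4 + 0·0 + 0·1 + 0·1 = 0
  c_8 = (-1)·(0) + (2)·(-1) + (0)·(-2) + 1·0 + 2·4 + 0·0 + 0·1 + 0·1 = 6
p = 7; digits c_i = Σ_j d_{ij}·7^j, 0 ≤ d_{ij} < 7:
  c_1 = 2 = 2·7^0
  c_2 = 1 = 1·7^0
  c_3 = 2 = 2·7^0
  c_4 = 1 = 1·7^0
  c_5 = 1 = 1·7^0
  c_6 = 4 = 4·7^0
  c_7 = 0
  c_8 = 6 = 6·7^0
p-restricted factor λ_0 = (2, 1, 2, 1, 1, 4, 0, 6)

((2, 1, 2, 1, 1, 4, 0, 6),)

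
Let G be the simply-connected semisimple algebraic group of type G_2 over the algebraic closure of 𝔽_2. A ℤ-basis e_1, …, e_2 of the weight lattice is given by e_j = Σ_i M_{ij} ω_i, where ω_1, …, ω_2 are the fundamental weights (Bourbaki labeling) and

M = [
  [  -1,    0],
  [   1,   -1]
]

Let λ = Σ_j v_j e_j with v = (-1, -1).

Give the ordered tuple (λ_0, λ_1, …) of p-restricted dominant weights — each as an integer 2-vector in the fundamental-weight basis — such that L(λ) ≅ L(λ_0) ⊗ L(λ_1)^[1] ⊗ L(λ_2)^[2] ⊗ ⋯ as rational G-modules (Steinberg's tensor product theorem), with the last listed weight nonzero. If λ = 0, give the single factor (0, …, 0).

Compute c_i = Σ_j M_{ij} v_j with v = (-1, -1):
  c_1 = (-1)·(-1) + (0)·(-1) = 1
  c_2 = (1)·(-1) + (-1)·(-1) = 0
Expand coordinatewise in base 2:
  c_1 = 1 = 1·2^0
  c_2 = 0
Factor λ_0 = (1, 0)

((1, 0),)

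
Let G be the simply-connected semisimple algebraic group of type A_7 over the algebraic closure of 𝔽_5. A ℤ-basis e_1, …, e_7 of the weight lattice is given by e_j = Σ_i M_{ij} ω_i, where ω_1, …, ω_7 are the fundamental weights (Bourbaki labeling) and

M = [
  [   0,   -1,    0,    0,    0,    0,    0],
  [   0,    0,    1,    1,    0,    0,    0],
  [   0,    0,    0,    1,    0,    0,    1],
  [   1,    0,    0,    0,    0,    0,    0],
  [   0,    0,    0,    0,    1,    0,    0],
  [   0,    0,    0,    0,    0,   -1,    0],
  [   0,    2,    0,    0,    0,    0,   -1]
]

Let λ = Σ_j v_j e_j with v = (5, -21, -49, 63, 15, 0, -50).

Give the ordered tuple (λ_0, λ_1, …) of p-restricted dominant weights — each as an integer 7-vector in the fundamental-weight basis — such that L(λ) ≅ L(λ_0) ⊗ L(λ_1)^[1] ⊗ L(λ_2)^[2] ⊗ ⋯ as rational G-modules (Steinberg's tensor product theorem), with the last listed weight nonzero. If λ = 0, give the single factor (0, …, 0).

In the fundamental-weight basis, λ has coordinates c = M·v (v = (5, -21, -49, 63, 15, 0, -50)):
  c_1 = (0)·(5) + (-1)·(-21) + (0)·(-49) + (0)·(63) + (0)·(15) + (0)·(0) + (0)·(-50) = 21
  c_2 = (0)·(5) + (0)·(-21) + (1)·(-49) + (1)·(63) + (0)·(15) + (0)·(0) + (0)·(-50) = 14
  c_3 = (0)·(5) + (0)·(-21) + (0)·(-49) + (1)·(63) + (0)·(15) + (0)·(0) + (1)·(-50) = 13
  c_4 = (1)·(5) + (0)·(-21) + (0)·(-49) + (0)·(63) + (0)·(15) + (0)·(0) + (0)·(-50) = 5
  c_5 = (0)·(5) + (0)·(-21) + (0)·(-49) + (0)·(63) + (1)·(15) + (0)·(0) + (0)·(-50) = 15
  c_6 = (0)·(5) + (0)·(-21) + (0)·(-49) + (0)·(63) + (0)·(15) + (-1)·(0) + (0)·(-50) = 0
  c_7 = (0)·(5) + (2)·(-21) + (0)·(-49) + (0)·(63) + (0)·(15) + (0)·(0) + (-1)·(-50) = 8
Base-5 expansion of each c_i:
  c_1 = 21 = 1·5^0 + 4·5^1
  c_2 = 14 = 4·5^0 + 2·5^1
  c_3 = 13 = 3·5^0 + 2·5^1
  c_4 = 5 = 0·5^0 + 1·5^1
  c_5 = 15 = 0·5^0 + 3·5^1
  c_6 = 0
  c_7 = 8 = 3·5^0 + 1·5^1
λ_0 = (1, 4, 3, 0, 0, 0, 3)
λ_1 = (4, 2, 2, 1, 3, 0, 1)

((1, 4, 3, 0, 0, 0, 3), (4, 2, 2, 1, 3, 0, 1))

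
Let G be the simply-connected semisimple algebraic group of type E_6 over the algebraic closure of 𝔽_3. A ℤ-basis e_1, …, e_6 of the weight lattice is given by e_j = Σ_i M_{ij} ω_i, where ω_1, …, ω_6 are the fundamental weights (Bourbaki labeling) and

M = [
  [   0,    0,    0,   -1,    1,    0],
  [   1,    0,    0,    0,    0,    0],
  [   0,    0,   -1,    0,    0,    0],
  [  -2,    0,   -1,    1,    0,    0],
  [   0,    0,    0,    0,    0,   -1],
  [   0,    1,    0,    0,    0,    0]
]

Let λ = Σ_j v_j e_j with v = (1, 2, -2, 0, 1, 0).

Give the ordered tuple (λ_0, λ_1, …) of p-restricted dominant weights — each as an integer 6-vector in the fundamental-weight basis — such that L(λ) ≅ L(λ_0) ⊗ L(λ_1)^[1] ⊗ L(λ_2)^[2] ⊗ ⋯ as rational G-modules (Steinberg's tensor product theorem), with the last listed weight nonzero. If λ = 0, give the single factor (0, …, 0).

Converting to the ω-basis (c_i = row i of M dotted with v = (1, 2, -2, 0, 1, 0)):
  c_1 = 0·1 + 0·2 + (0)·(-2) + (-1)·(0) + 1·1 + 0·0 = 1
  c_2 = 1·1 + 0·2 + (0)·(-2) + 0·0 + 0·1 + 0·0 = 1
  c_3 = 0·1 + 0·2 + (-1)·(-2) + 0·0 + 0·1 + 0·0 = 2
  c_4 = (-2)·(1) + 0·2 + (-1)·(-2) + 1·0 + 0·1 + 0·0 = 0
  c_5 = 0·1 + 0·2 + (0)·(-2) + 0·0 + 0·1 + (-1)·(0) = 0
  c_6 = 0·1 + 1·2 + (0)·(-2) + 0·0 + 0·1 + 0·0 = 2
Base-3 expansion of each c_i:
  c_1 = 1 = 1·3^0
  c_2 = 1 = 1·3^0
  c_3 = 2 = 2·3^0
  c_4 = 0
  c_5 = 0
  c_6 = 2 = 2·3^0
p-restricted factor λ_0 = (1, 1, 2, 0, 0, 2)

((1, 1, 2, 0, 0, 2),)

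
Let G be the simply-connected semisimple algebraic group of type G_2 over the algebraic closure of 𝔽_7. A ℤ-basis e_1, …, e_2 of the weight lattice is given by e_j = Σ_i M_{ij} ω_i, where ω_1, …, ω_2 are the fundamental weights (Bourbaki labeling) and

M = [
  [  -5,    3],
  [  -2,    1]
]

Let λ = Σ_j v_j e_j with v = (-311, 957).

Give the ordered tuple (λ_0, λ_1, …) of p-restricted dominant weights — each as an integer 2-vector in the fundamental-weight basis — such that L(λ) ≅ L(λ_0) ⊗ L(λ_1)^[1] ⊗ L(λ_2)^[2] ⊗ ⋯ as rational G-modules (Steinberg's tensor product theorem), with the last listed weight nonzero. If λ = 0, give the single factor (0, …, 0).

((2, 4), (2, 1), (6, 4), (5, 4), (1, 0))

In the fundamental-weight basis, λ has coordinates c = M·v (v = (-311, 957)):
  c_1 = (-5)·(-311) + (3)·(957) = 4426
  c_2 = (-2)·(-311) + (1)·(957) = 1579
p = 7; digits c_i = Σ_j d_{ij}·7^j, 0 ≤ d_{ij} < 7:
  c_1 = 4426 = 2·7^0 + 2·7^1 + 6·7^2 + 5·7^3 + 1·7^4
  c_2 = 1579 = 4·7^0 + 1·7^1 + 4·7^2 + 4·7^3
p-restricted factor λ_0 = (2, 4)
p-restricted factor λ_1 = (2, 1)
p-restricted factor λ_2 = (6, 4)
p-restricted factor λ_3 = (5, 4)
p-restricted factor λ_4 = (1, 0)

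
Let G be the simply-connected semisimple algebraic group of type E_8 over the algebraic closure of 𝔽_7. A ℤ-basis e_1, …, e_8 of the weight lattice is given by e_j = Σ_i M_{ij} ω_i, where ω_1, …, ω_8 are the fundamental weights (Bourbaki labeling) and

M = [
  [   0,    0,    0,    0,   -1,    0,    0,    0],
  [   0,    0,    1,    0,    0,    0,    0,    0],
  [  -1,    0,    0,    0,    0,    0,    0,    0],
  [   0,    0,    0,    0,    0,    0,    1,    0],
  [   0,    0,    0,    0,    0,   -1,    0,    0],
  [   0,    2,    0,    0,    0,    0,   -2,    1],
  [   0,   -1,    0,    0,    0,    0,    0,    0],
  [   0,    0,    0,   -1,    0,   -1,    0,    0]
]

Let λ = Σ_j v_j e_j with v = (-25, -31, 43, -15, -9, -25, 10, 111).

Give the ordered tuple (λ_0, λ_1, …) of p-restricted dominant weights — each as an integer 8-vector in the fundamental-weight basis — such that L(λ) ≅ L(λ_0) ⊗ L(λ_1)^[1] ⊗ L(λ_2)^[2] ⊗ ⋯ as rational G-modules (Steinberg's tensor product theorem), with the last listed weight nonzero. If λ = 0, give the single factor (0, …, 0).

Converting to the ω-basis (c_i = row i of M dotted with v = (-25, -31, 43, -15, -9, -25, 10, 111)):
  c_1 = (0)·(-25) + (0)·(-31) + (0)·(43) + (0)·(-15) + (-1)·(-9) + (0)·(-25) + (0)·(10) + (0)·(111) = 9
  c_2 = (0)·(-25) + (0)·(-31) + (1)·(43) + (0)·(-15) + (0)·(-9) + (0)·(-25) + (0)·(10) + (0)·(111) = 43
  c_3 = (-1)·(-25) + (0)·(-31) + (0)·(43) + (0)·(-15) + (0)·(-9) + (0)·(-25) + (0)·(10) + (0)·(111) = 25
  c_4 = (0)·(-25) + (0)·(-31) + (0)·(43) + (0)·(-15) + (0)·(-9) + (0)·(-25) + (1)·(10) + (0)·(111) = 10
  c_5 = (0)·(-25) + (0)·(-31) + (0)·(43) + (0)·(-15) + (0)·(-9) + (-1)·(-25) + (0)·(10) + (0)·(111) = 25
  c_6 = (0)·(-25) + (2)·(-31) + (0)·(43) + (0)·(-15) + (0)·(-9) + (0)·(-25) + (-2)·(10) + (1)·(111) = 29
  c_7 = (0)·(-25) + (-1)·(-31) + (0)·(43) + (0)·(-15) + (0)·(-9) + (0)·(-25) + (0)·(10) + (0)·(111) = 31
  c_8 = (0)·(-25) + (0)·(-31) + (0)·(43) + (-1)·(-15) + (0)·(-9) + (-1)·(-25) + (0)·(10) + (0)·(111) = 40
Expand coordinatewise in base 7:
  c_1 = 9 = 2·7^0 + 1·7^1
  c_2 = 43 = 1·7^0 + 6·7^1
  c_3 = 25 = 4·7^0 + 3·7^1
  c_4 = 10 = 3·7^0 + 1·7^1
  c_5 = 25 = 4·7^0 + 3·7^1
  c_6 = 29 = 1·7^0 + 4·7^1
  c_7 = 31 = 3·7^0 + 4·7^1
  c_8 = 40 = 5·7^0 + 5·7^1
p-restricted factor λ_0 = (2, 1, 4, 3, 4, 1, 3, 5)
p-restricted factor λ_1 = (1, 6, 3, 1, 3, 4, 4, 5)

((2, 1, 4, 3, 4, 1, 3, 5), (1, 6, 3, 1, 3, 4, 4, 5))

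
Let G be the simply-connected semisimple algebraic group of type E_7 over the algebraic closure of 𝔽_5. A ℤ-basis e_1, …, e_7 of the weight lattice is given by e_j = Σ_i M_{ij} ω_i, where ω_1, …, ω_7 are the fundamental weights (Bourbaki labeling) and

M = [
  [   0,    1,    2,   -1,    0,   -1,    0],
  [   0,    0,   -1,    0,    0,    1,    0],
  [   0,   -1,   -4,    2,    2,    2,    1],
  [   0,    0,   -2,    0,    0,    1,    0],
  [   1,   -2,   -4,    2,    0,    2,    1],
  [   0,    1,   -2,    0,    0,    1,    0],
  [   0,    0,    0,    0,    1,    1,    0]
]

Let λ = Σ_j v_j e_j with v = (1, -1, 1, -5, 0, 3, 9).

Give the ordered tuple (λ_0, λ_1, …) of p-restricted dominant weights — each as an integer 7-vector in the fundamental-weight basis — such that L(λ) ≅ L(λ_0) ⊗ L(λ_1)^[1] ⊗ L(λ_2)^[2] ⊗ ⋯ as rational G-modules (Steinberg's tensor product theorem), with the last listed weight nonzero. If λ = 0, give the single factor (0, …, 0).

In the fundamental-weight basis, λ has coordinates c = M·v (v = (1, -1, 1, -5, 0, 3, 9)):
  c_1 = 0*1 + 1*-1 + 2*1 + -1*-5 + 0*0 + -1*3 + 0*9 = 3
  c_2 = 0*1 + 0*-1 + -1*1 + 0*-5 + 0*0 + 1*3 + 0*9 = 2
  c_3 = 0*1 + -1*-1 + -4*1 + 2*-5 + 2*0 + 2*3 + 1*9 = 2
  c_4 = 0*1 + 0*-1 + -2*1 + 0*-5 + 0*0 + 1*3 + 0*9 = 1
  c_5 = 1*1 + -2*-1 + -4*1 + 2*-5 + 0*0 + 2*3 + 1*9 = 4
  c_6 = 0*1 + 1*-1 + -2*1 + 0*-5 + 0*0 + 1*3 + 0*9 = 0
  c_7 = 0*1 + 0*-1 + 0*1 + 0*-5 + 1*0 + 1*3 + 0*9 = 3
Writing each c_i in base p = 5:
  c_1 = 3 = 3·5^0
  c_2 = 2 = 2·5^0
  c_3 = 2 = 2·5^0
  c_4 = 1 = 1·5^0
  c_5 = 4 = 4·5^0
  c_6 = 0
  c_7 = 3 = 3·5^0
Factor λ_0 = (3, 2, 2, 1, 4, 0, 3)

((3, 2, 2, 1, 4, 0, 3),)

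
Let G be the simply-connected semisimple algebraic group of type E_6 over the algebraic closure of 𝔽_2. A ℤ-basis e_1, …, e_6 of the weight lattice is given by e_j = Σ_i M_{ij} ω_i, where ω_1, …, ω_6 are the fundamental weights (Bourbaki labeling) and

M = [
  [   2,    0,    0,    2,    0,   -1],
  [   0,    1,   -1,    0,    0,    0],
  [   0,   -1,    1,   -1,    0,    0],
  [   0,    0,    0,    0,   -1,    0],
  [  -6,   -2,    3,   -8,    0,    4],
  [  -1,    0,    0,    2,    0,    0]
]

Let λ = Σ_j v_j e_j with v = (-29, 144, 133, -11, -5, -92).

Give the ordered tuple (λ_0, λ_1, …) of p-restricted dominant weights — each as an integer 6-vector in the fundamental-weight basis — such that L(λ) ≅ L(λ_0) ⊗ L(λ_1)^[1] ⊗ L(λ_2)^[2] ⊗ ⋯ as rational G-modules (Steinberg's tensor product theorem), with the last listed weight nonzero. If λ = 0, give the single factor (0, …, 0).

((0, 1, 0, 1, 1, 1), (0, 1, 0, 0, 0, 1), (1, 0, 0, 1, 1, 1), (1, 1, 0, 0, 0, 0))

ω-coordinates c = M·v, v = (-29, 144, 133, -11, -5, -92):
  c_1 = (2)·(-29) + 0·144 + 0·133 + (2)·(-11) + (0)·(-5) + (-1)·(-92) = 12
  c_2 = (0)·(-29) + 1·144 + (-1)·(133) + (0)·(-11) + (0)·(-5) + (0)·(-92) = 11
  c_3 = (0)·(-29) + (-1)·(144) + 1·133 + (-1)·(-11) + (0)·(-5) + (0)·(-92) = 0
  c_4 = (0)·(-29) + 0·144 + 0·133 + (0)·(-11) + (-1)·(-5) + (0)·(-92) = 5
  c_5 = (-6)·(-29) + (-2)·(144) + 3·133 + (-8)·(-11) + (0)·(-5) + (4)·(-92) = 5
  c_6 = (-1)·(-29) + 0·144 + 0·133 + (2)·(-11) + (0)·(-5) + (0)·(-92) = 7
Base-2 expansion of each c_i:
  c_1 = 12 = 0·2^0 + 0·2^1 + 1·2^2 + 1·2^3
  c_2 = 11 = 1·2^0 + 1·2^1 + 0·2^2 + 1·2^3
  c_3 = 0
  c_4 = 5 = 1·2^0 + 0·2^1 + 1·2^2
  c_5 = 5 = 1·2^0 + 0·2^1 + 1·2^2
  c_6 = 7 = 1·2^0 + 1·2^1 + 1·2^2
Factor λ_0 = (0, 1, 0, 1, 1, 1)
Factor λ_1 = (0, 1, 0, 0, 0, 1)
Factor λ_2 = (1, 0, 0, 1, 1, 1)
Factor λ_3 = (1, 1, 0, 0, 0, 0)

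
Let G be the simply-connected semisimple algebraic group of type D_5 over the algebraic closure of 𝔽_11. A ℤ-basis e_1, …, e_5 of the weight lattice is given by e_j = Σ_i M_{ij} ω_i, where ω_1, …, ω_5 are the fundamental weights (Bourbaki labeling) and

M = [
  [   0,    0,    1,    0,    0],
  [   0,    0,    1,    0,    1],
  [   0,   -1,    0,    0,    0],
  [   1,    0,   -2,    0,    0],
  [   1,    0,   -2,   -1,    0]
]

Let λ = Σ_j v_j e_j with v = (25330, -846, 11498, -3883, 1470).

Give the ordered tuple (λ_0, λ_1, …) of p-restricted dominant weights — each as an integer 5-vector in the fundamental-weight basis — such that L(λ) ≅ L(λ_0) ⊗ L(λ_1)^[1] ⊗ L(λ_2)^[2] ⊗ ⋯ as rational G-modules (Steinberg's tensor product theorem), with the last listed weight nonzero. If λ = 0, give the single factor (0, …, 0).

((3, 10, 10, 2, 2), (0, 1, 10, 3, 4), (7, 8, 6, 8, 7), (8, 9, 0, 1, 4))

In the fundamental-weight basis, λ has coordinates c = M·v (v = (25330, -846, 11498, -3883, 1470)):
  c_1 = (0)·(25330) + (0)·(-846) + (1)·(11498) + (0)·(-3883) + (0)·(1470) = 11498
  c_2 = (0)·(25330) + (0)·(-846) + (1)·(11498) + (0)·(-3883) + (1)·(1470) = 12968
  c_3 = (0)·(25330) + (-1)·(-846) + (0)·(11498) + (0)·(-3883) + (0)·(1470) = 846
  c_4 = (1)·(25330) + (0)·(-846) + (-2)·(11498) + (0)·(-3883) + (0)·(1470) = 2334
  c_5 = (1)·(25330) + (0)·(-846) + (-2)·(11498) + (-1)·(-3883) + (0)·(1470) = 6217
Writing each c_i in base p = 11:
  c_1 = 11498 = 3·11^0 + 0·11^1 + 7·11^2 + 8·11^3
  c_2 = 12968 = 10·11^0 + 1·11^1 + 8·11^2 + 9·11^3
  c_3 = 846 = 10·11^0 + 10·11^1 + 6·11^2
  c_4 = 2334 = 2·11^0 + 3·11^1 + 8·11^2 + 1·11^3
  c_5 = 6217 = 2·11^0 + 4·11^1 + 7·11^2 + 4·11^3
Factor λ_0 = (3, 10, 10, 2, 2)
Factor λ_1 = (0, 1, 10, 3, 4)
Factor λ_2 = (7, 8, 6, 8, 7)
Factor λ_3 = (8, 9, 0, 1, 4)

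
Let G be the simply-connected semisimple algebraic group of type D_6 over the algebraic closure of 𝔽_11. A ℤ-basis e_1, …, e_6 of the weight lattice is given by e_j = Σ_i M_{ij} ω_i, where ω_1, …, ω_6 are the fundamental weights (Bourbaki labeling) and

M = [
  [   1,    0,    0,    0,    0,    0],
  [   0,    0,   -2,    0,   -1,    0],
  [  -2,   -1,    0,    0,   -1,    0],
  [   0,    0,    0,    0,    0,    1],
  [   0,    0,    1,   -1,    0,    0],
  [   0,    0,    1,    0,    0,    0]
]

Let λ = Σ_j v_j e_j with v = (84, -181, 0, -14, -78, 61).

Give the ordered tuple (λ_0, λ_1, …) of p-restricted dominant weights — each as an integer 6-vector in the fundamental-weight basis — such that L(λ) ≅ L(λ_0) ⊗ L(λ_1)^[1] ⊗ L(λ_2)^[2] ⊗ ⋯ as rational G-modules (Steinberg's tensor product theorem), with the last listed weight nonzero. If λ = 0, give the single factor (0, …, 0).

In the fundamental-weight basis, λ has coordinates c = M·v (v = (84, -181, 0, -14, -78, 61)):
  c_1 = 1·84 + (0)·(-181) + 0·0 + (0)·(-14) + (0)·(-78) + 0·61 = 84
  c_2 = 0·84 + (0)·(-181) + (-2)·(0) + (0)·(-14) + (-1)·(-78) + 0·61 = 78
  c_3 = (-2)·(84) + (-1)·(-181) + 0·0 + (0)·(-14) + (-1)·(-78) + 0·61 = 91
  c_4 = 0·84 + (0)·(-181) + 0·0 + (0)·(-14) + (0)·(-78) + 1·61 = 61
  c_5 = 0·84 + (0)·(-181) + 1·0 + (-1)·(-14) + (0)·(-78) + 0·61 = 14
  c_6 = 0·84 + (0)·(-181) + 1·0 + (0)·(-14) + (0)·(-78) + 0·61 = 0
Base-11 expansion of each c_i:
  c_1 = 84 = 7·11^0 + 7·11^1
  c_2 = 78 = 1·11^0 + 7·11^1
  c_3 = 91 = 3·11^0 + 8·11^1
  c_4 = 61 = 6·11^0 + 5·11^1
  c_5 = 14 = 3·11^0 + 1·11^1
  c_6 = 0
p-restricted factor λ_0 = (7, 1, 3, 6, 3, 0)
p-restricted factor λ_1 = (7, 7, 8, 5, 1, 0)

((7, 1, 3, 6, 3, 0), (7, 7, 8, 5, 1, 0))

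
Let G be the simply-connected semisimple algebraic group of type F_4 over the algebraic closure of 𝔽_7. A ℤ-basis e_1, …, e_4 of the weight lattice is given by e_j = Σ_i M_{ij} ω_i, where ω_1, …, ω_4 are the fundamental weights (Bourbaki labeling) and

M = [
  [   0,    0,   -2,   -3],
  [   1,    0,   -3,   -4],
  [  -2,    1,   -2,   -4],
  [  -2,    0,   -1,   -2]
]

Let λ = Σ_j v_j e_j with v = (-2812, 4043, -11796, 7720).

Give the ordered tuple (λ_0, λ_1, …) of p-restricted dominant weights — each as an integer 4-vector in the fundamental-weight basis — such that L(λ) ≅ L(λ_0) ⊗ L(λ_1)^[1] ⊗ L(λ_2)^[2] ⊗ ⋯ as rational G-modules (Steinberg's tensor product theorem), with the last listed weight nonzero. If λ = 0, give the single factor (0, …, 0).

Compute c_i = Σ_j M_{ij} v_j with v = (-2812, 4043, -11796, 7720):
  c_1 = (0)·(-2812) + (0)·(4043) + (-2)·(-11796) + (-3)·(7720) = 432
  c_2 = (1)·(-2812) + (0)·(4043) + (-3)·(-11796) + (-4)·(7720) = 1696
  c_3 = (-2)·(-2812) + (1)·(4043) + (-2)·(-11796) + (-4)·(7720) = 2379
  c_4 = (-2)·(-2812) + (0)·(4043) + (-1)·(-11796) + (-2)·(7720) = 1980
Expand coordinatewise in base 7:
  c_1 = 432 = 5·7^0 + 5·7^1 + 1·7^2 + 1·7^3
  c_2 = 1696 = 2·7^0 + 4·7^1 + 6·7^2 + 4·7^3
  c_3 = 2379 = 6·7^0 + 3·7^1 + 6·7^2 + 6·7^3
  c_4 = 1980 = 6·7^0 + 2·7^1 + 5·7^2 + 5·7^3
p-restricted factor λ_0 = (5, 2, 6, 6)
p-restricted factor λ_1 = (5, 4, 3, 2)
p-restricted factor λ_2 = (1, 6, 6, 5)
p-restricted factor λ_3 = (1, 4, 6, 5)

((5, 2, 6, 6), (5, 4, 3, 2), (1, 6, 6, 5), (1, 4, 6, 5))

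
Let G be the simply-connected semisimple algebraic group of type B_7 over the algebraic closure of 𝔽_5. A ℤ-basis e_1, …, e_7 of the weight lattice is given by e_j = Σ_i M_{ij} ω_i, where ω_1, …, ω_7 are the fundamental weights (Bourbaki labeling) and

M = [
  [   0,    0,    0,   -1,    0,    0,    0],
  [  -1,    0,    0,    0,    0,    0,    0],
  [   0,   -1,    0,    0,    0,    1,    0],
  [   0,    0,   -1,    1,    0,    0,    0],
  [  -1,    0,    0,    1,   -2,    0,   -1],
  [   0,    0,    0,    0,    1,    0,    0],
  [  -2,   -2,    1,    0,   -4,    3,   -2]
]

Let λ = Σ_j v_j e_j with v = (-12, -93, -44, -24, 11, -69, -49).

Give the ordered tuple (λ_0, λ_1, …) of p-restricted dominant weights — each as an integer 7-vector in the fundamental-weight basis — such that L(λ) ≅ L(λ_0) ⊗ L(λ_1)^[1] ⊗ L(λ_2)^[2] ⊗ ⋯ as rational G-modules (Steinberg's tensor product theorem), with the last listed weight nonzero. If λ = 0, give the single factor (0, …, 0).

In the fundamental-weight basis, λ has coordinates c = M·v (v = (-12, -93, -44, -24, 11, -69, -49)):
  c_1 = (0)·(-12) + (0)·(-93) + (0)·(-44) + (-1)·(-24) + (0)·(11) + (0)·(-69) + (0)·(-49) = 24
  c_2 = (-1)·(-12) + (0)·(-93) + (0)·(-44) + (0)·(-24) + (0)·(11) + (0)·(-69) + (0)·(-49) = 12
  c_3 = (0)·(-12) + (-1)·(-93) + (0)·(-44) + (0)·(-24) + (0)·(11) + (1)·(-69) + (0)·(-49) = 24
  c_4 = (0)·(-12) + (0)·(-93) + (-1)·(-44) + (1)·(-24) + (0)·(11) + (0)·(-69) + (0)·(-49) = 20
  c_5 = (-1)·(-12) + (0)·(-93) + (0)·(-44) + (1)·(-24) + (-2)·(11) + (0)·(-69) + (-1)·(-49) = 15
  c_6 = (0)·(-12) + (0)·(-93) + (0)·(-44) + (0)·(-24) + (1)·(11) + (0)·(-69) + (0)·(-49) = 11
  c_7 = (-2)·(-12) + (-2)·(-93) + (1)·(-44) + (0)·(-24) + (-4)·(11) + (3)·(-69) + (-2)·(-49) = 13
Base-5 expansion of each c_i:
  c_1 = 24 = 4·5^0 + 4·5^1
  c_2 = 12 = 2·5^0 + 2·5^1
  c_3 = 24 = 4·5^0 + 4·5^1
  c_4 = 20 = 0·5^0 + 4·5^1
  c_5 = 15 = 0·5^0 + 3·5^1
  c_6 = 11 = 1·5^0 + 2·5^1
  c_7 = 13 = 3·5^0 + 2·5^1
λ_0 = (4, 2, 4, 0, 0, 1, 3)
λ_1 = (4, 2, 4, 4, 3, 2, 2)

((4, 2, 4, 0, 0, 1, 3), (4, 2, 4, 4, 3, 2, 2))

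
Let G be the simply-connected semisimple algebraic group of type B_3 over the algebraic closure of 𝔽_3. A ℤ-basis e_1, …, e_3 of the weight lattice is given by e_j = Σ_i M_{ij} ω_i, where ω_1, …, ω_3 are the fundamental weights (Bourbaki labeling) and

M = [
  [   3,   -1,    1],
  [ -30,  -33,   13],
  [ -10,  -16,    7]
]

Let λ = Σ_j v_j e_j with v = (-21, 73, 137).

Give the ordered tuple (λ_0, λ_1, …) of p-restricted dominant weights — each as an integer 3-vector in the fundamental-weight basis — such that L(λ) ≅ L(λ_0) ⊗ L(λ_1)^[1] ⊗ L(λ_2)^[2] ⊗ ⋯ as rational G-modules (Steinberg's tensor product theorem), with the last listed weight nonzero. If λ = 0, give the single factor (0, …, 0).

Compute c_i = Σ_j M_{ij} v_j with v = (-21, 73, 137):
  c_1 = (3)·(-21) + (-1)·(73) + (1)·(137) = 1
  c_2 = (-30)·(-21) + (-33)·(73) + (13)·(137) = 2
  c_3 = (-10)·(-21) + (-16)·(73) + (7)·(137) = 1
Expand coordinatewise in base 3:
  c_1 = 1 = 1·3^0
  c_2 = 2 = 2·3^0
  c_3 = 1 = 1·3^0
Factor λ_0 = (1, 2, 1)

((1, 2, 1),)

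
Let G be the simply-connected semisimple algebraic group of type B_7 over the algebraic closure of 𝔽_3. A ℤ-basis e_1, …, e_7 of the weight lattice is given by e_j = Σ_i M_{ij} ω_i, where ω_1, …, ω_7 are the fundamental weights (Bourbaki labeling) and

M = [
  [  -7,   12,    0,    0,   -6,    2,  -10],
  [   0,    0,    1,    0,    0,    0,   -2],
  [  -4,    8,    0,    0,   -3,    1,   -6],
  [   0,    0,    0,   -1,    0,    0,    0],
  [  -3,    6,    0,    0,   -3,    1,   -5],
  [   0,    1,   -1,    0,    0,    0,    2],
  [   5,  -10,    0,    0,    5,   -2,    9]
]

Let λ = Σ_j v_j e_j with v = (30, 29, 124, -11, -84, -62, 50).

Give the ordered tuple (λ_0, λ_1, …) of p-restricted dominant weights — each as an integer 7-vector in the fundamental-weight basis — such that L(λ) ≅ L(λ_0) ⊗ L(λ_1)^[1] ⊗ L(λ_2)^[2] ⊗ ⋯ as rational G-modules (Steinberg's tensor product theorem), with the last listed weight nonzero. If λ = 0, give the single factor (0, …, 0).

ω-coordinates c = M·v, v = (30, 29, 124, -11, -84, -62, 50):
  c_1 = (-7)·(30) + 12·29 + 0·124 + (0)·(-11) + (-6)·(-84) + (2)·(-62) + (-10)·(50) = 18
  c_2 = 0·30 + 0·29 + 1·124 + (0)·(-11) + (0)·(-84) + (0)·(-62) + (-2)·(50) = 24
  c_3 = (-4)·(30) + 8·29 + 0·124 + (0)·(-11) + (-3)·(-84) + (1)·(-62) + (-6)·(50) = 2
  c_4 = 0·30 + 0·29 + 0·124 + (-1)·(-11) + (0)·(-84) + (0)·(-62) + 0·50 = 11
  c_5 = (-3)·(30) + 6·29 + 0·124 + (0)·(-11) + (-3)·(-84) + (1)·(-62) + (-5)·(50) = 24
  c_6 = 0·30 + 1·29 + (-1)·(124) + (0)·(-11) + (0)·(-84) + (0)·(-62) + 2·50 = 5
  c_7 = 5·30 + (-10)·(29) + 0·124 + (0)·(-11) + (5)·(-84) + (-2)·(-62) + 9·50 = 14
Base-3 expansion of each c_i:
  c_1 = 18 = 0·3^0 + 0·3^1 + 2·3^2
  c_2 = 24 = 0·3^0 + 2·3^1 + 2·3^2
  c_3 = 2 = 2·3^0
  c_4 = 11 = 2·3^0 + 0·3^1 + 1·3^2
  c_5 = 24 = 0·3^0 + 2·3^1 + 2·3^2
  c_6 = 5 = 2·3^0 + 1·3^1
  c_7 = 14 = 2·3^0 + 1·3^1 + 1·3^2
Factor λ_0 = (0, 0, 2, 2, 0, 2, 2)
Factor λ_1 = (0, 2, 0, 0, 2, 1, 1)
Factor λ_2 = (2, 2, 0, 1, 2, 0, 1)

((0, 0, 2, 2, 0, 2, 2), (0, 2, 0, 0, 2, 1, 1), (2, 2, 0, 1, 2, 0, 1))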